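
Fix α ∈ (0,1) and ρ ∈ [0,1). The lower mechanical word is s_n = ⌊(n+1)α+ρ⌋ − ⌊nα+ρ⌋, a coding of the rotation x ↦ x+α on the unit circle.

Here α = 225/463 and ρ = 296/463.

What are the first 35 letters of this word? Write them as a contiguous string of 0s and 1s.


n=0: ⌊(1·225+296)/463⌋ − ⌊(0·225+296)/463⌋ = ⌊521/463⌋ − ⌊296/463⌋ = 1 − 0 = 1
n=1: ⌊(2·225+296)/463⌋ − ⌊(1·225+296)/463⌋ = ⌊746/463⌋ − ⌊521/463⌋ = 1 − 1 = 0
n=2: ⌊(3·225+296)/463⌋ − ⌊(2·225+296)/463⌋ = ⌊971/463⌋ − ⌊746/463⌋ = 2 − 1 = 1
n=3: ⌊(4·225+296)/463⌋ − ⌊(3·225+296)/463⌋ = ⌊1196/463⌋ − ⌊971/463⌋ = 2 − 2 = 0
n=4: ⌊(5·225+296)/463⌋ − ⌊(4·225+296)/463⌋ = ⌊1421/463⌋ − ⌊1196/463⌋ = 3 − 2 = 1
n=5: ⌊(6·225+296)/463⌋ − ⌊(5·225+296)/463⌋ = ⌊1646/463⌋ − ⌊1421/463⌋ = 3 − 3 = 0
n=6: ⌊(7·225+296)/463⌋ − ⌊(6·225+296)/463⌋ = ⌊1871/463⌋ − ⌊1646/463⌋ = 4 − 3 = 1
n=7: ⌊(8·225+296)/463⌋ − ⌊(7·225+296)/463⌋ = ⌊2096/463⌋ − ⌊1871/463⌋ = 4 − 4 = 0
n=8: ⌊(9·225+296)/463⌋ − ⌊(8·225+296)/463⌋ = ⌊2321/463⌋ − ⌊2096/463⌋ = 5 − 4 = 1
n=9: ⌊(10·225+296)/463⌋ − ⌊(9·225+296)/463⌋ = ⌊2546/463⌋ − ⌊2321/463⌋ = 5 − 5 = 0
n=10: ⌊(11·225+296)/463⌋ − ⌊(10·225+296)/463⌋ = ⌊2771/463⌋ − ⌊2546/463⌋ = 5 − 5 = 0
n=11: ⌊(12·225+296)/463⌋ − ⌊(11·225+296)/463⌋ = ⌊2996/463⌋ − ⌊2771/463⌋ = 6 − 5 = 1
n=12: ⌊(13·225+296)/463⌋ − ⌊(12·225+296)/463⌋ = ⌊3221/463⌋ − ⌊2996/463⌋ = 6 − 6 = 0
n=13: ⌊(14·225+296)/463⌋ − ⌊(13·225+296)/463⌋ = ⌊3446/463⌋ − ⌊3221/463⌋ = 7 − 6 = 1
n=14: ⌊(15·225+296)/463⌋ − ⌊(14·225+296)/463⌋ = ⌊3671/463⌋ − ⌊3446/463⌋ = 7 − 7 = 0
n=15: ⌊(16·225+296)/463⌋ − ⌊(15·225+296)/463⌋ = ⌊3896/463⌋ − ⌊3671/463⌋ = 8 − 7 = 1
n=16: ⌊(17·225+296)/463⌋ − ⌊(16·225+296)/463⌋ = ⌊4121/463⌋ − ⌊3896/463⌋ = 8 − 8 = 0
n=17: ⌊(18·225+296)/463⌋ − ⌊(17·225+296)/463⌋ = ⌊4346/463⌋ − ⌊4121/463⌋ = 9 − 8 = 1
n=18: ⌊(19·225+296)/463⌋ − ⌊(18·225+296)/463⌋ = ⌊4571/463⌋ − ⌊4346/463⌋ = 9 − 9 = 0
n=19: ⌊(20·225+296)/463⌋ − ⌊(19·225+296)/463⌋ = ⌊4796/463⌋ − ⌊4571/463⌋ = 10 − 9 = 1
n=20: ⌊(21·225+296)/463⌋ − ⌊(20·225+296)/463⌋ = ⌊5021/463⌋ − ⌊4796/463⌋ = 10 − 10 = 0
n=21: ⌊(22·225+296)/463⌋ − ⌊(21·225+296)/463⌋ = ⌊5246/463⌋ − ⌊5021/463⌋ = 11 − 10 = 1
n=22: ⌊(23·225+296)/463⌋ − ⌊(22·225+296)/463⌋ = ⌊5471/463⌋ − ⌊5246/463⌋ = 11 − 11 = 0
n=23: ⌊(24·225+296)/463⌋ − ⌊(23·225+296)/463⌋ = ⌊5696/463⌋ − ⌊5471/463⌋ = 12 − 11 = 1
n=24: ⌊(25·225+296)/463⌋ − ⌊(24·225+296)/463⌋ = ⌊5921/463⌋ − ⌊5696/463⌋ = 12 − 12 = 0
n=25: ⌊(26·225+296)/463⌋ − ⌊(25·225+296)/463⌋ = ⌊6146/463⌋ − ⌊5921/463⌋ = 13 − 12 = 1
n=26: ⌊(27·225+296)/463⌋ − ⌊(26·225+296)/463⌋ = ⌊6371/463⌋ − ⌊6146/463⌋ = 13 − 13 = 0
n=27: ⌊(28·225+296)/463⌋ − ⌊(27·225+296)/463⌋ = ⌊6596/463⌋ − ⌊6371/463⌋ = 14 − 13 = 1
n=28: ⌊(29·225+296)/463⌋ − ⌊(28·225+296)/463⌋ = ⌊6821/463⌋ − ⌊6596/463⌋ = 14 − 14 = 0
n=29: ⌊(30·225+296)/463⌋ − ⌊(29·225+296)/463⌋ = ⌊7046/463⌋ − ⌊6821/463⌋ = 15 − 14 = 1
n=30: ⌊(31·225+296)/463⌋ − ⌊(30·225+296)/463⌋ = ⌊7271/463⌋ − ⌊7046/463⌋ = 15 − 15 = 0
n=31: ⌊(32·225+296)/463⌋ − ⌊(31·225+296)/463⌋ = ⌊7496/463⌋ − ⌊7271/463⌋ = 16 − 15 = 1
n=32: ⌊(33·225+296)/463⌋ − ⌊(32·225+296)/463⌋ = ⌊7721/463⌋ − ⌊7496/463⌋ = 16 − 16 = 0
n=33: ⌊(34·225+296)/463⌋ − ⌊(33·225+296)/463⌋ = ⌊7946/463⌋ − ⌊7721/463⌋ = 17 − 16 = 1
n=34: ⌊(35·225+296)/463⌋ − ⌊(34·225+296)/463⌋ = ⌊8171/463⌋ − ⌊7946/463⌋ = 17 − 17 = 0

10101010100101010101010101010101010


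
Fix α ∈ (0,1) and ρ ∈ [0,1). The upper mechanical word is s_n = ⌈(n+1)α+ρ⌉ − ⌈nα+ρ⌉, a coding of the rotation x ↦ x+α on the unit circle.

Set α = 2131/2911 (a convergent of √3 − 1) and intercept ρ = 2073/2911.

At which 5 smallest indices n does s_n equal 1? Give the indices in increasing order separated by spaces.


0 1 3 4 5

n=0: ⌈4204/2911⌉−⌈2073/2911⌉ = 2−1 = 1  ← one
n=1: ⌈6335/2911⌉−⌈4204/2911⌉ = 3−2 = 1  ← one
n=2: ⌈8466/2911⌉−⌈6335/2911⌉ = 3−3 = 0
n=3: ⌈10597/2911⌉−⌈8466/2911⌉ = 4−3 = 1  ← one
n=4: ⌈12728/2911⌉−⌈10597/2911⌉ = 5−4 = 1  ← one
n=5: ⌈14859/2911⌉−⌈12728/2911⌉ = 6−5 = 1  ← one
positions of the first 5 ones: 0 1 3 4 5


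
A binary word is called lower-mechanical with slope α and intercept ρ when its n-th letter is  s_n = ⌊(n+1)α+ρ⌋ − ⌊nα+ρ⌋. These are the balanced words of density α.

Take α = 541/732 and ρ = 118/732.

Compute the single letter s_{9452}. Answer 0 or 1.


1

(n+1)α + ρ = (9453·541 + 118) / 732 = 5114191/732
nα + ρ     = (9452·541 + 118) / 732 = 5113650/732
⌊5114191/732⌋ = 6986,  ⌊5113650/732⌋ = 6985
s_{9452} = 6986 − 6985 = 1


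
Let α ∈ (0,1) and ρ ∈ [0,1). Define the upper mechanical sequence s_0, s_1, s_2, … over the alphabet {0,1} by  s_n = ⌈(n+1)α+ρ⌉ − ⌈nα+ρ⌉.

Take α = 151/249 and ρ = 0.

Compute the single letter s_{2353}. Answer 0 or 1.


1

(n+1)α + ρ = (2354·151) / 249 = 355454/249
nα + ρ     = (2353·151) / 249 = 355303/249
⌈355454/249⌉ = 1428,  ⌈355303/249⌉ = 1427
s_{2353} = 1428 − 1427 = 1


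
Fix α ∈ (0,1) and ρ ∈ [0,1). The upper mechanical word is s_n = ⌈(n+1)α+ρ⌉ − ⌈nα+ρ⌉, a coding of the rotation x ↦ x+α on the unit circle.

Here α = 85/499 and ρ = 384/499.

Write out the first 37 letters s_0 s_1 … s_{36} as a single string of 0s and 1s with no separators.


0100000100000100001000001000001000001

n=0: ⌈(1·85+384)/499⌉ − ⌈(0·85+384)/499⌉ = ⌈469/499⌉ − ⌈384/499⌉ = 1 − 1 = 0
n=1: ⌈(2·85+384)/499⌉ − ⌈(1·85+384)/499⌉ = ⌈554/499⌉ − ⌈469/499⌉ = 2 − 1 = 1
n=2: ⌈(3·85+384)/499⌉ − ⌈(2·85+384)/499⌉ = ⌈639/499⌉ − ⌈554/499⌉ = 2 − 2 = 0
n=3: ⌈(4·85+384)/499⌉ − ⌈(3·85+384)/499⌉ = ⌈724/499⌉ − ⌈639/499⌉ = 2 − 2 = 0
n=4: ⌈(5·85+384)/499⌉ − ⌈(4·85+384)/499⌉ = ⌈809/499⌉ − ⌈724/499⌉ = 2 − 2 = 0
n=5: ⌈(6·85+384)/499⌉ − ⌈(5·85+384)/499⌉ = ⌈894/499⌉ − ⌈809/499⌉ = 2 − 2 = 0
n=6: ⌈(7·85+384)/499⌉ − ⌈(6·85+384)/499⌉ = ⌈979/499⌉ − ⌈894/499⌉ = 2 − 2 = 0
n=7: ⌈(8·85+384)/499⌉ − ⌈(7·85+384)/499⌉ = ⌈1064/499⌉ − ⌈979/499⌉ = 3 − 2 = 1
n=8: ⌈(9·85+384)/499⌉ − ⌈(8·85+384)/499⌉ = ⌈1149/499⌉ − ⌈1064/499⌉ = 3 − 3 = 0
n=9: ⌈(10·85+384)/499⌉ − ⌈(9·85+384)/499⌉ = ⌈1234/499⌉ − ⌈1149/499⌉ = 3 − 3 = 0
n=10: ⌈(11·85+384)/499⌉ − ⌈(10·85+384)/499⌉ = ⌈1319/499⌉ − ⌈1234/499⌉ = 3 − 3 = 0
n=11: ⌈(12·85+384)/499⌉ − ⌈(11·85+384)/499⌉ = ⌈1404/499⌉ − ⌈1319/499⌉ = 3 − 3 = 0
n=12: ⌈(13·85+384)/499⌉ − ⌈(12·85+384)/499⌉ = ⌈1489/499⌉ − ⌈1404/499⌉ = 3 − 3 = 0
n=13: ⌈(14·85+384)/499⌉ − ⌈(13·85+384)/499⌉ = ⌈1574/499⌉ − ⌈1489/499⌉ = 4 − 3 = 1
n=14: ⌈(15·85+384)/499⌉ − ⌈(14·85+384)/499⌉ = ⌈1659/499⌉ − ⌈1574/499⌉ = 4 − 4 = 0
n=15: ⌈(16·85+384)/499⌉ − ⌈(15·85+384)/499⌉ = ⌈1744/499⌉ − ⌈1659/499⌉ = 4 − 4 = 0
n=16: ⌈(17·85+384)/499⌉ − ⌈(16·85+384)/499⌉ = ⌈1829/499⌉ − ⌈1744/499⌉ = 4 − 4 = 0
n=17: ⌈(18·85+384)/499⌉ − ⌈(17·85+384)/499⌉ = ⌈1914/499⌉ − ⌈1829/499⌉ = 4 − 4 = 0
n=18: ⌈(19·85+384)/499⌉ − ⌈(18·85+384)/499⌉ = ⌈1999/499⌉ − ⌈1914/499⌉ = 5 − 4 = 1
n=19: ⌈(20·85+384)/499⌉ − ⌈(19·85+384)/499⌉ = ⌈2084/499⌉ − ⌈1999/499⌉ = 5 − 5 = 0
n=20: ⌈(21·85+384)/499⌉ − ⌈(20·85+384)/499⌉ = ⌈2169/499⌉ − ⌈2084/499⌉ = 5 − 5 = 0
n=21: ⌈(22·85+384)/499⌉ − ⌈(21·85+384)/499⌉ = ⌈2254/499⌉ − ⌈2169/499⌉ = 5 − 5 = 0
n=22: ⌈(23·85+384)/499⌉ − ⌈(22·85+384)/499⌉ = ⌈2339/499⌉ − ⌈2254/499⌉ = 5 − 5 = 0
n=23: ⌈(24·85+384)/499⌉ − ⌈(23·85+384)/499⌉ = ⌈2424/499⌉ − ⌈2339/499⌉ = 5 − 5 = 0
n=24: ⌈(25·85+384)/499⌉ − ⌈(24·85+384)/499⌉ = ⌈2509/499⌉ − ⌈2424/499⌉ = 6 − 5 = 1
n=25: ⌈(26·85+384)/499⌉ − ⌈(25·85+384)/499⌉ = ⌈2594/499⌉ − ⌈2509/499⌉ = 6 − 6 = 0
n=26: ⌈(27·85+384)/499⌉ − ⌈(26·85+384)/499⌉ = ⌈2679/499⌉ − ⌈2594/499⌉ = 6 − 6 = 0
n=27: ⌈(28·85+384)/499⌉ − ⌈(27·85+384)/499⌉ = ⌈2764/499⌉ − ⌈2679/499⌉ = 6 − 6 = 0
n=28: ⌈(29·85+384)/499⌉ − ⌈(28·85+384)/499⌉ = ⌈2849/499⌉ − ⌈2764/499⌉ = 6 − 6 = 0
n=29: ⌈(30·85+384)/499⌉ − ⌈(29·85+384)/499⌉ = ⌈2934/499⌉ − ⌈2849/499⌉ = 6 − 6 = 0
n=30: ⌈(31·85+384)/499⌉ − ⌈(30·85+384)/499⌉ = ⌈3019/499⌉ − ⌈2934/499⌉ = 7 − 6 = 1
n=31: ⌈(32·85+384)/499⌉ − ⌈(31·85+384)/499⌉ = ⌈3104/499⌉ − ⌈3019/499⌉ = 7 − 7 = 0
n=32: ⌈(33·85+384)/499⌉ − ⌈(32·85+384)/499⌉ = ⌈3189/499⌉ − ⌈3104/499⌉ = 7 − 7 = 0
n=33: ⌈(34·85+384)/499⌉ − ⌈(33·85+384)/499⌉ = ⌈3274/499⌉ − ⌈3189/499⌉ = 7 − 7 = 0
n=34: ⌈(35·85+384)/499⌉ − ⌈(34·85+384)/499⌉ = ⌈3359/499⌉ − ⌈3274/499⌉ = 7 − 7 = 0
n=35: ⌈(36·85+384)/499⌉ − ⌈(35·85+384)/499⌉ = ⌈3444/499⌉ − ⌈3359/499⌉ = 7 − 7 = 0
n=36: ⌈(37·85+384)/499⌉ − ⌈(36·85+384)/499⌉ = ⌈3529/499⌉ − ⌈3444/499⌉ = 8 − 7 = 1


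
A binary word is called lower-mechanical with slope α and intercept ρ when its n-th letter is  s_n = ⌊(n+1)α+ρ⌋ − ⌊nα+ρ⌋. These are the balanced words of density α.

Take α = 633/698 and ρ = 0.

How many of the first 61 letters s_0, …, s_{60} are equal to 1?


55

#1s = Σ_{n=0}^{60} s_n = Σ_{n=0}^{60} (⌊(n+1)α+ρ⌋ − ⌊nα+ρ⌋)
the sum telescopes: every ⌊nα+ρ⌋ with 0 < n < 61 appears once with + and once with −, leaving ⌊61α+ρ⌋ − ⌊0·α+ρ⌋
61α + ρ = (61·633) / 698 = 38613/698
ρ = 0/698
⌊38613/698⌋ = 55,  ⌊0/698⌋ = 0
#1s = 55 − 0 = 55


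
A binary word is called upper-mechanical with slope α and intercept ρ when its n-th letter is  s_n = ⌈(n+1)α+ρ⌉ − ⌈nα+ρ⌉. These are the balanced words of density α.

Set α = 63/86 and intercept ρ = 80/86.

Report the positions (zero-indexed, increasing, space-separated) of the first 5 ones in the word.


0 1 2 4 5

n=0: ⌈143/86⌉−⌈80/86⌉ = 2−1 = 1  ← one
n=1: ⌈206/86⌉−⌈143/86⌉ = 3−2 = 1  ← one
n=2: ⌈269/86⌉−⌈206/86⌉ = 4−3 = 1  ← one
n=3: ⌈332/86⌉−⌈269/86⌉ = 4−4 = 0
n=4: ⌈395/86⌉−⌈332/86⌉ = 5−4 = 1  ← one
n=5: ⌈458/86⌉−⌈395/86⌉ = 6−5 = 1  ← one
positions of the first 5 ones: 0 1 2 4 5


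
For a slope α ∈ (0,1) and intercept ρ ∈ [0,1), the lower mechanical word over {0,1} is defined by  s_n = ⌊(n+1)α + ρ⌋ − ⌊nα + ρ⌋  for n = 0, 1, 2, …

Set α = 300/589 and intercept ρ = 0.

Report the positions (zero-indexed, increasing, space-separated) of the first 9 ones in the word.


n=0: ⌊300/589⌋−⌊0/589⌋ = 0−0 = 0
n=1: ⌊600/589⌋−⌊300/589⌋ = 1−0 = 1  ← one
n=2: ⌊900/589⌋−⌊600/589⌋ = 1−1 = 0
n=3: ⌊1200/589⌋−⌊900/589⌋ = 2−1 = 1  ← one
n=4: ⌊1500/589⌋−⌊1200/589⌋ = 2−2 = 0
n=5: ⌊1800/589⌋−⌊1500/589⌋ = 3−2 = 1  ← one
n=6: ⌊2100/589⌋−⌊1800/589⌋ = 3−3 = 0
n=7: ⌊2400/589⌋−⌊2100/589⌋ = 4−3 = 1  ← one
n=8: ⌊2700/589⌋−⌊2400/589⌋ = 4−4 = 0
n=9: ⌊3000/589⌋−⌊2700/589⌋ = 5−4 = 1  ← one
n=10: ⌊3300/589⌋−⌊3000/589⌋ = 5−5 = 0
n=11: ⌊3600/589⌋−⌊3300/589⌋ = 6−5 = 1  ← one
n=12: ⌊3900/589⌋−⌊3600/589⌋ = 6−6 = 0
n=13: ⌊4200/589⌋−⌊3900/589⌋ = 7−6 = 1  ← one
n=14: ⌊4500/589⌋−⌊4200/589⌋ = 7−7 = 0
n=15: ⌊4800/589⌋−⌊4500/589⌋ = 8−7 = 1  ← one
n=16: ⌊5100/589⌋−⌊4800/589⌋ = 8−8 = 0
n=17: ⌊5400/589⌋−⌊5100/589⌋ = 9−8 = 1  ← one
positions of the first 9 ones: 1 3 5 7 9 11 13 15 17

1 3 5 7 9 11 13 15 17


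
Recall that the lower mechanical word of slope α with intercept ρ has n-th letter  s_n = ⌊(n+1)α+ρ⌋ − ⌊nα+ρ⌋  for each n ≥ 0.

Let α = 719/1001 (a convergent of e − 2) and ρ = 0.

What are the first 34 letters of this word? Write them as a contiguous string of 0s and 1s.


0110111011011101101110110111011011

n=0: ⌊(1·719)/1001⌋ − ⌊(0·719)/1001⌋ = ⌊719/1001⌋ − ⌊0/1001⌋ = 0 − 0 = 0
n=1: ⌊(2·719)/1001⌋ − ⌊(1·719)/1001⌋ = ⌊1438/1001⌋ − ⌊719/1001⌋ = 1 − 0 = 1
n=2: ⌊(3·719)/1001⌋ − ⌊(2·719)/1001⌋ = ⌊2157/1001⌋ − ⌊1438/1001⌋ = 2 − 1 = 1
n=3: ⌊(4·719)/1001⌋ − ⌊(3·719)/1001⌋ = ⌊2876/1001⌋ − ⌊2157/1001⌋ = 2 − 2 = 0
n=4: ⌊(5·719)/1001⌋ − ⌊(4·719)/1001⌋ = ⌊3595/1001⌋ − ⌊2876/1001⌋ = 3 − 2 = 1
n=5: ⌊(6·719)/1001⌋ − ⌊(5·719)/1001⌋ = ⌊4314/1001⌋ − ⌊3595/1001⌋ = 4 − 3 = 1
n=6: ⌊(7·719)/1001⌋ − ⌊(6·719)/1001⌋ = ⌊5033/1001⌋ − ⌊4314/1001⌋ = 5 − 4 = 1
n=7: ⌊(8·719)/1001⌋ − ⌊(7·719)/1001⌋ = ⌊5752/1001⌋ − ⌊5033/1001⌋ = 5 − 5 = 0
n=8: ⌊(9·719)/1001⌋ − ⌊(8·719)/1001⌋ = ⌊6471/1001⌋ − ⌊5752/1001⌋ = 6 − 5 = 1
n=9: ⌊(10·719)/1001⌋ − ⌊(9·719)/1001⌋ = ⌊7190/1001⌋ − ⌊6471/1001⌋ = 7 − 6 = 1
n=10: ⌊(11·719)/1001⌋ − ⌊(10·719)/1001⌋ = ⌊7909/1001⌋ − ⌊7190/1001⌋ = 7 − 7 = 0
n=11: ⌊(12·719)/1001⌋ − ⌊(11·719)/1001⌋ = ⌊8628/1001⌋ − ⌊7909/1001⌋ = 8 − 7 = 1
n=12: ⌊(13·719)/1001⌋ − ⌊(12·719)/1001⌋ = ⌊9347/1001⌋ − ⌊8628/1001⌋ = 9 − 8 = 1
n=13: ⌊(14·719)/1001⌋ − ⌊(13·719)/1001⌋ = ⌊10066/1001⌋ − ⌊9347/1001⌋ = 10 − 9 = 1
n=14: ⌊(15·719)/1001⌋ − ⌊(14·719)/1001⌋ = ⌊10785/1001⌋ − ⌊10066/1001⌋ = 10 − 10 = 0
n=15: ⌊(16·719)/1001⌋ − ⌊(15·719)/1001⌋ = ⌊11504/1001⌋ − ⌊10785/1001⌋ = 11 − 10 = 1
n=16: ⌊(17·719)/1001⌋ − ⌊(16·719)/1001⌋ = ⌊12223/1001⌋ − ⌊11504/1001⌋ = 12 − 11 = 1
n=17: ⌊(18·719)/1001⌋ − ⌊(17·719)/1001⌋ = ⌊12942/1001⌋ − ⌊12223/1001⌋ = 12 − 12 = 0
n=18: ⌊(19·719)/1001⌋ − ⌊(18·719)/1001⌋ = ⌊13661/1001⌋ − ⌊12942/1001⌋ = 13 − 12 = 1
n=19: ⌊(20·719)/1001⌋ − ⌊(19·719)/1001⌋ = ⌊14380/1001⌋ − ⌊13661/1001⌋ = 14 − 13 = 1
n=20: ⌊(21·719)/1001⌋ − ⌊(20·719)/1001⌋ = ⌊15099/1001⌋ − ⌊14380/1001⌋ = 15 − 14 = 1
n=21: ⌊(22·719)/1001⌋ − ⌊(21·719)/1001⌋ = ⌊15818/1001⌋ − ⌊15099/1001⌋ = 15 − 15 = 0
n=22: ⌊(23·719)/1001⌋ − ⌊(22·719)/1001⌋ = ⌊16537/1001⌋ − ⌊15818/1001⌋ = 16 − 15 = 1
n=23: ⌊(24·719)/1001⌋ − ⌊(23·719)/1001⌋ = ⌊17256/1001⌋ − ⌊16537/1001⌋ = 17 − 16 = 1
n=24: ⌊(25·719)/1001⌋ − ⌊(24·719)/1001⌋ = ⌊17975/1001⌋ − ⌊17256/1001⌋ = 17 − 17 = 0
n=25: ⌊(26·719)/1001⌋ − ⌊(25·719)/1001⌋ = ⌊18694/1001⌋ − ⌊17975/1001⌋ = 18 − 17 = 1
n=26: ⌊(27·719)/1001⌋ − ⌊(26·719)/1001⌋ = ⌊19413/1001⌋ − ⌊18694/1001⌋ = 19 − 18 = 1
n=27: ⌊(28·719)/1001⌋ − ⌊(27·719)/1001⌋ = ⌊20132/1001⌋ − ⌊19413/1001⌋ = 20 − 19 = 1
n=28: ⌊(29·719)/1001⌋ − ⌊(28·719)/1001⌋ = ⌊20851/1001⌋ − ⌊20132/1001⌋ = 20 − 20 = 0
n=29: ⌊(30·719)/1001⌋ − ⌊(29·719)/1001⌋ = ⌊21570/1001⌋ − ⌊20851/1001⌋ = 21 − 20 = 1
n=30: ⌊(31·719)/1001⌋ − ⌊(30·719)/1001⌋ = ⌊22289/1001⌋ − ⌊21570/1001⌋ = 22 − 21 = 1
n=31: ⌊(32·719)/1001⌋ − ⌊(31·719)/1001⌋ = ⌊23008/1001⌋ − ⌊22289/1001⌋ = 22 − 22 = 0
n=32: ⌊(33·719)/1001⌋ − ⌊(32·719)/1001⌋ = ⌊23727/1001⌋ − ⌊23008/1001⌋ = 23 − 22 = 1
n=33: ⌊(34·719)/1001⌋ − ⌊(33·719)/1001⌋ = ⌊24446/1001⌋ − ⌊23727/1001⌋ = 24 − 23 = 1


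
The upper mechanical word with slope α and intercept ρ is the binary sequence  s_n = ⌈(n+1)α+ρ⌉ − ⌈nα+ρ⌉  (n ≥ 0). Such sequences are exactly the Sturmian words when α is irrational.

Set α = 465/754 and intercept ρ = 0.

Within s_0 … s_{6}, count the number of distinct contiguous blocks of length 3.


t_n = ⌈(n·465)/754⌉ for n = 0 … 7:
  n=0…7: ⌈0/754⌉=0 ⌈465/754⌉=1 ⌈930/754⌉=2 ⌈1395/754⌉=2 ⌈1860/754⌉=3 ⌈2325/754⌉=4 ⌈2790/754⌉=4 ⌈3255/754⌉=5
s_n = t_(n+1) − t_n for n = 0 … 6 gives
prefix = 1101101
slide a length-3 window over [0..2] … [4..6] (5 windows); first occurrence of each distinct factor:
  [  0..  2] 110
  [  1..  3] 101
  [  2..  4] 011
  (the other 2 windows repeat one of these)
distinct factors: {011, 101, 110}
count = 3  (Sturmian bound for length 3 is 4)

3


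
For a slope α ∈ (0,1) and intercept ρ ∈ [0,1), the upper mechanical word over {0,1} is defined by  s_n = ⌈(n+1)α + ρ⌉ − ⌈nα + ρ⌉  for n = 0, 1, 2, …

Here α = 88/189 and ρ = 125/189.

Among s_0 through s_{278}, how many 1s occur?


#1s = Σ_{n=0}^{278} s_n = Σ_{n=0}^{278} (⌈(n+1)α+ρ⌉ − ⌈nα+ρ⌉)
the sum telescopes: every ⌈nα+ρ⌉ with 0 < n < 279 appears once with + and once with −, leaving ⌈279α+ρ⌉ − ⌈0·α+ρ⌉
279α + ρ = (279·88 + 125) / 189 = 24677/189
ρ = 125/189
⌈24677/189⌉ = 131,  ⌈125/189⌉ = 1
#1s = 131 − 1 = 130

130


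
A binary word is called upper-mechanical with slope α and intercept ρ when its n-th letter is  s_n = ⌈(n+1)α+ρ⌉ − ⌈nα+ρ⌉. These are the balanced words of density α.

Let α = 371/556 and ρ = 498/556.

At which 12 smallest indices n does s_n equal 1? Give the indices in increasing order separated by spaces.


0 1 3 4 6 7 9 10 12 13 15 16

n=0: ⌈869/556⌉−⌈498/556⌉ = 2−1 = 1  ← one
n=1: ⌈1240/556⌉−⌈869/556⌉ = 3−2 = 1  ← one
n=2: ⌈1611/556⌉−⌈1240/556⌉ = 3−3 = 0
n=3: ⌈1982/556⌉−⌈1611/556⌉ = 4−3 = 1  ← one
n=4: ⌈2353/556⌉−⌈1982/556⌉ = 5−4 = 1  ← one
n=5: ⌈2724/556⌉−⌈2353/556⌉ = 5−5 = 0
n=6: ⌈3095/556⌉−⌈2724/556⌉ = 6−5 = 1  ← one
n=7: ⌈3466/556⌉−⌈3095/556⌉ = 7−6 = 1  ← one
n=8: ⌈3837/556⌉−⌈3466/556⌉ = 7−7 = 0
n=9: ⌈4208/556⌉−⌈3837/556⌉ = 8−7 = 1  ← one
n=10: ⌈4579/556⌉−⌈4208/556⌉ = 9−8 = 1  ← one
n=11: ⌈4950/556⌉−⌈4579/556⌉ = 9−9 = 0
n=12: ⌈5321/556⌉−⌈4950/556⌉ = 10−9 = 1  ← one
n=13: ⌈5692/556⌉−⌈5321/556⌉ = 11−10 = 1  ← one
n=14: ⌈6063/556⌉−⌈5692/556⌉ = 11−11 = 0
n=15: ⌈6434/556⌉−⌈6063/556⌉ = 12−11 = 1  ← one
n=16: ⌈6805/556⌉−⌈6434/556⌉ = 13−12 = 1  ← one
positions of the first 12 ones: 0 1 3 4 6 7 9 10 12 13 15 16


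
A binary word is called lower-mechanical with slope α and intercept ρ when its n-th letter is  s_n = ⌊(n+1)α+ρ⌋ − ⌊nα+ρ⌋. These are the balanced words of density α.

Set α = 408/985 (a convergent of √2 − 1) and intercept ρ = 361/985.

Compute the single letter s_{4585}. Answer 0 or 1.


0

(n+1)α + ρ = (4586·408 + 361) / 985 = 1871449/985
nα + ρ     = (4585·408 + 361) / 985 = 1871041/985
⌊1871449/985⌋ = 1899,  ⌊1871041/985⌋ = 1899
s_{4585} = 1899 − 1899 = 0


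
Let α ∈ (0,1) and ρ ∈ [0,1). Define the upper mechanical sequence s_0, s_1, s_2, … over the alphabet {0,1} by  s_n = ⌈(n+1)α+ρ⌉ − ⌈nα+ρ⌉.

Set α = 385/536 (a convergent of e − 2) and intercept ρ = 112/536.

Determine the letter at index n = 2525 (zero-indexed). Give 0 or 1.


1

(n+1)α + ρ = (2526·385 + 112) / 536 = 972622/536
nα + ρ     = (2525·385 + 112) / 536 = 972237/536
⌈972622/536⌉ = 1815,  ⌈972237/536⌉ = 1814
s_{2525} = 1815 − 1814 = 1


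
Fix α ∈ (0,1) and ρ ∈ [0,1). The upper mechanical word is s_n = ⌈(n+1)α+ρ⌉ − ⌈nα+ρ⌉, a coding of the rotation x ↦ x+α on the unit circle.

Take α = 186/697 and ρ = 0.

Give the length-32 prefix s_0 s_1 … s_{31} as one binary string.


n=0: ⌈(1·186)/697⌉ − ⌈(0·186)/697⌉ = ⌈186/697⌉ − ⌈0/697⌉ = 1 − 0 = 1
n=1: ⌈(2·186)/697⌉ − ⌈(1·186)/697⌉ = ⌈372/697⌉ − ⌈186/697⌉ = 1 − 1 = 0
n=2: ⌈(3·186)/697⌉ − ⌈(2·186)/697⌉ = ⌈558/697⌉ − ⌈372/697⌉ = 1 − 1 = 0
n=3: ⌈(4·186)/697⌉ − ⌈(3·186)/697⌉ = ⌈744/697⌉ − ⌈558/697⌉ = 2 − 1 = 1
n=4: ⌈(5·186)/697⌉ − ⌈(4·186)/697⌉ = ⌈930/697⌉ − ⌈744/697⌉ = 2 − 2 = 0
n=5: ⌈(6·186)/697⌉ − ⌈(5·186)/697⌉ = ⌈1116/697⌉ − ⌈930/697⌉ = 2 − 2 = 0
n=6: ⌈(7·186)/697⌉ − ⌈(6·186)/697⌉ = ⌈1302/697⌉ − ⌈1116/697⌉ = 2 − 2 = 0
n=7: ⌈(8·186)/697⌉ − ⌈(7·186)/697⌉ = ⌈1488/697⌉ − ⌈1302/697⌉ = 3 − 2 = 1
n=8: ⌈(9·186)/697⌉ − ⌈(8·186)/697⌉ = ⌈1674/697⌉ − ⌈1488/697⌉ = 3 − 3 = 0
n=9: ⌈(10·186)/697⌉ − ⌈(9·186)/697⌉ = ⌈1860/697⌉ − ⌈1674/697⌉ = 3 − 3 = 0
n=10: ⌈(11·186)/697⌉ − ⌈(10·186)/697⌉ = ⌈2046/697⌉ − ⌈1860/697⌉ = 3 − 3 = 0
n=11: ⌈(12·186)/697⌉ − ⌈(11·186)/697⌉ = ⌈2232/697⌉ − ⌈2046/697⌉ = 4 − 3 = 1
n=12: ⌈(13·186)/697⌉ − ⌈(12·186)/697⌉ = ⌈2418/697⌉ − ⌈2232/697⌉ = 4 − 4 = 0
n=13: ⌈(14·186)/697⌉ − ⌈(13·186)/697⌉ = ⌈2604/697⌉ − ⌈2418/697⌉ = 4 − 4 = 0
n=14: ⌈(15·186)/697⌉ − ⌈(14·186)/697⌉ = ⌈2790/697⌉ − ⌈2604/697⌉ = 5 − 4 = 1
n=15: ⌈(16·186)/697⌉ − ⌈(15·186)/697⌉ = ⌈2976/697⌉ − ⌈2790/697⌉ = 5 − 5 = 0
n=16: ⌈(17·186)/697⌉ − ⌈(16·186)/697⌉ = ⌈3162/697⌉ − ⌈2976/697⌉ = 5 − 5 = 0
n=17: ⌈(18·186)/697⌉ − ⌈(17·186)/697⌉ = ⌈3348/697⌉ − ⌈3162/697⌉ = 5 − 5 = 0
n=18: ⌈(19·186)/697⌉ − ⌈(18·186)/697⌉ = ⌈3534/697⌉ − ⌈3348/697⌉ = 6 − 5 = 1
n=19: ⌈(20·186)/697⌉ − ⌈(19·186)/697⌉ = ⌈3720/697⌉ − ⌈3534/697⌉ = 6 − 6 = 0
n=20: ⌈(21·186)/697⌉ − ⌈(20·186)/697⌉ = ⌈3906/697⌉ − ⌈3720/697⌉ = 6 − 6 = 0
n=21: ⌈(22·186)/697⌉ − ⌈(21·186)/697⌉ = ⌈4092/697⌉ − ⌈3906/697⌉ = 6 − 6 = 0
n=22: ⌈(23·186)/697⌉ − ⌈(22·186)/697⌉ = ⌈4278/697⌉ − ⌈4092/697⌉ = 7 − 6 = 1
n=23: ⌈(24·186)/697⌉ − ⌈(23·186)/697⌉ = ⌈4464/697⌉ − ⌈4278/697⌉ = 7 − 7 = 0
n=24: ⌈(25·186)/697⌉ − ⌈(24·186)/697⌉ = ⌈4650/697⌉ − ⌈4464/697⌉ = 7 − 7 = 0
n=25: ⌈(26·186)/697⌉ − ⌈(25·186)/697⌉ = ⌈4836/697⌉ − ⌈4650/697⌉ = 7 − 7 = 0
n=26: ⌈(27·186)/697⌉ − ⌈(26·186)/697⌉ = ⌈5022/697⌉ − ⌈4836/697⌉ = 8 − 7 = 1
n=27: ⌈(28·186)/697⌉ − ⌈(27·186)/697⌉ = ⌈5208/697⌉ − ⌈5022/697⌉ = 8 − 8 = 0
n=28: ⌈(29·186)/697⌉ − ⌈(28·186)/697⌉ = ⌈5394/697⌉ − ⌈5208/697⌉ = 8 − 8 = 0
n=29: ⌈(30·186)/697⌉ − ⌈(29·186)/697⌉ = ⌈5580/697⌉ − ⌈5394/697⌉ = 9 − 8 = 1
n=30: ⌈(31·186)/697⌉ − ⌈(30·186)/697⌉ = ⌈5766/697⌉ − ⌈5580/697⌉ = 9 − 9 = 0
n=31: ⌈(32·186)/697⌉ − ⌈(31·186)/697⌉ = ⌈5952/697⌉ − ⌈5766/697⌉ = 9 − 9 = 0

10010001000100100010001000100100


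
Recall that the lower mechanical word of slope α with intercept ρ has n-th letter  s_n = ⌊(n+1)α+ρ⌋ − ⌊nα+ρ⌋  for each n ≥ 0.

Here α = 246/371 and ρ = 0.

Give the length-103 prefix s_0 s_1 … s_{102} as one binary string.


n=0: ⌊(1·246)/371⌋ − ⌊(0·246)/371⌋ = ⌊246/371⌋ − ⌊0/371⌋ = 0 − 0 = 0
n=1: ⌊(2·246)/371⌋ − ⌊(1·246)/371⌋ = ⌊492/371⌋ − ⌊246/371⌋ = 1 − 0 = 1
n=2: ⌊(3·246)/371⌋ − ⌊(2·246)/371⌋ = ⌊738/371⌋ − ⌊492/371⌋ = 1 − 1 = 0
n=3: ⌊(4·246)/371⌋ − ⌊(3·246)/371⌋ = ⌊984/371⌋ − ⌊738/371⌋ = 2 − 1 = 1
n=4: ⌊(5·246)/371⌋ − ⌊(4·246)/371⌋ = ⌊1230/371⌋ − ⌊984/371⌋ = 3 − 2 = 1
n=5: ⌊(6·246)/371⌋ − ⌊(5·246)/371⌋ = ⌊1476/371⌋ − ⌊1230/371⌋ = 3 − 3 = 0
n=6: ⌊(7·246)/371⌋ − ⌊(6·246)/371⌋ = ⌊1722/371⌋ − ⌊1476/371⌋ = 4 − 3 = 1
n=7: ⌊(8·246)/371⌋ − ⌊(7·246)/371⌋ = ⌊1968/371⌋ − ⌊1722/371⌋ = 5 − 4 = 1
n=8: ⌊(9·246)/371⌋ − ⌊(8·246)/371⌋ = ⌊2214/371⌋ − ⌊1968/371⌋ = 5 − 5 = 0
n=9: ⌊(10·246)/371⌋ − ⌊(9·246)/371⌋ = ⌊2460/371⌋ − ⌊2214/371⌋ = 6 − 5 = 1
n=10: ⌊(11·246)/371⌋ − ⌊(10·246)/371⌋ = ⌊2706/371⌋ − ⌊2460/371⌋ = 7 − 6 = 1
n=11: ⌊(12·246)/371⌋ − ⌊(11·246)/371⌋ = ⌊2952/371⌋ − ⌊2706/371⌋ = 7 − 7 = 0
n=12: ⌊(13·246)/371⌋ − ⌊(12·246)/371⌋ = ⌊3198/371⌋ − ⌊2952/371⌋ = 8 − 7 = 1
n=13: ⌊(14·246)/371⌋ − ⌊(13·246)/371⌋ = ⌊3444/371⌋ − ⌊3198/371⌋ = 9 − 8 = 1
n=14: ⌊(15·246)/371⌋ − ⌊(14·246)/371⌋ = ⌊3690/371⌋ − ⌊3444/371⌋ = 9 − 9 = 0
n=15: ⌊(16·246)/371⌋ − ⌊(15·246)/371⌋ = ⌊3936/371⌋ − ⌊3690/371⌋ = 10 − 9 = 1
n=16: ⌊(17·246)/371⌋ − ⌊(16·246)/371⌋ = ⌊4182/371⌋ − ⌊3936/371⌋ = 11 − 10 = 1
n=17: ⌊(18·246)/371⌋ − ⌊(17·246)/371⌋ = ⌊4428/371⌋ − ⌊4182/371⌋ = 11 − 11 = 0
n=18: ⌊(19·246)/371⌋ − ⌊(18·246)/371⌋ = ⌊4674/371⌋ − ⌊4428/371⌋ = 12 − 11 = 1
n=19: ⌊(20·246)/371⌋ − ⌊(19·246)/371⌋ = ⌊4920/371⌋ − ⌊4674/371⌋ = 13 − 12 = 1
n=20: ⌊(21·246)/371⌋ − ⌊(20·246)/371⌋ = ⌊5166/371⌋ − ⌊4920/371⌋ = 13 − 13 = 0
n=21: ⌊(22·246)/371⌋ − ⌊(21·246)/371⌋ = ⌊5412/371⌋ − ⌊5166/371⌋ = 14 − 13 = 1
n=22: ⌊(23·246)/371⌋ − ⌊(22·246)/371⌋ = ⌊5658/371⌋ − ⌊5412/371⌋ = 15 − 14 = 1
n=23: ⌊(24·246)/371⌋ − ⌊(23·246)/371⌋ = ⌊5904/371⌋ − ⌊5658/371⌋ = 15 − 15 = 0
n=24: ⌊(25·246)/371⌋ − ⌊(24·246)/371⌋ = ⌊6150/371⌋ − ⌊5904/371⌋ = 16 − 15 = 1
n=25: ⌊(26·246)/371⌋ − ⌊(25·246)/371⌋ = ⌊6396/371⌋ − ⌊6150/371⌋ = 17 − 16 = 1
n=26: ⌊(27·246)/371⌋ − ⌊(26·246)/371⌋ = ⌊6642/371⌋ − ⌊6396/371⌋ = 17 − 17 = 0
n=27: ⌊(28·246)/371⌋ − ⌊(27·246)/371⌋ = ⌊6888/371⌋ − ⌊6642/371⌋ = 18 − 17 = 1
n=28: ⌊(29·246)/371⌋ − ⌊(28·246)/371⌋ = ⌊7134/371⌋ − ⌊6888/371⌋ = 19 − 18 = 1
n=29: ⌊(30·246)/371⌋ − ⌊(29·246)/371⌋ = ⌊7380/371⌋ − ⌊7134/371⌋ = 19 − 19 = 0
n=30: ⌊(31·246)/371⌋ − ⌊(30·246)/371⌋ = ⌊7626/371⌋ − ⌊7380/371⌋ = 20 − 19 = 1
n=31: ⌊(32·246)/371⌋ − ⌊(31·246)/371⌋ = ⌊7872/371⌋ − ⌊7626/371⌋ = 21 − 20 = 1
n=32: ⌊(33·246)/371⌋ − ⌊(32·246)/371⌋ = ⌊8118/371⌋ − ⌊7872/371⌋ = 21 − 21 = 0
n=33: ⌊(34·246)/371⌋ − ⌊(33·246)/371⌋ = ⌊8364/371⌋ − ⌊8118/371⌋ = 22 − 21 = 1
n=34: ⌊(35·246)/371⌋ − ⌊(34·246)/371⌋ = ⌊8610/371⌋ − ⌊8364/371⌋ = 23 − 22 = 1
n=35: ⌊(36·246)/371⌋ − ⌊(35·246)/371⌋ = ⌊8856/371⌋ − ⌊8610/371⌋ = 23 − 23 = 0
n=36: ⌊(37·246)/371⌋ − ⌊(36·246)/371⌋ = ⌊9102/371⌋ − ⌊8856/371⌋ = 24 − 23 = 1
n=37: ⌊(38·246)/371⌋ − ⌊(37·246)/371⌋ = ⌊9348/371⌋ − ⌊9102/371⌋ = 25 − 24 = 1
n=38: ⌊(39·246)/371⌋ − ⌊(38·246)/371⌋ = ⌊9594/371⌋ − ⌊9348/371⌋ = 25 − 25 = 0
n=39: ⌊(40·246)/371⌋ − ⌊(39·246)/371⌋ = ⌊9840/371⌋ − ⌊9594/371⌋ = 26 − 25 = 1
n=40: ⌊(41·246)/371⌋ − ⌊(40·246)/371⌋ = ⌊10086/371⌋ − ⌊9840/371⌋ = 27 − 26 = 1
n=41: ⌊(42·246)/371⌋ − ⌊(41·246)/371⌋ = ⌊10332/371⌋ − ⌊10086/371⌋ = 27 − 27 = 0
n=42: ⌊(43·246)/371⌋ − ⌊(42·246)/371⌋ = ⌊10578/371⌋ − ⌊10332/371⌋ = 28 − 27 = 1
n=43: ⌊(44·246)/371⌋ − ⌊(43·246)/371⌋ = ⌊10824/371⌋ − ⌊10578/371⌋ = 29 − 28 = 1
n=44: ⌊(45·246)/371⌋ − ⌊(44·246)/371⌋ = ⌊11070/371⌋ − ⌊10824/371⌋ = 29 − 29 = 0
n=45: ⌊(46·246)/371⌋ − ⌊(45·246)/371⌋ = ⌊11316/371⌋ − ⌊11070/371⌋ = 30 − 29 = 1
n=46: ⌊(47·246)/371⌋ − ⌊(46·246)/371⌋ = ⌊11562/371⌋ − ⌊11316/371⌋ = 31 − 30 = 1
n=47: ⌊(48·246)/371⌋ − ⌊(47·246)/371⌋ = ⌊11808/371⌋ − ⌊11562/371⌋ = 31 − 31 = 0
n=48: ⌊(49·246)/371⌋ − ⌊(48·246)/371⌋ = ⌊12054/371⌋ − ⌊11808/371⌋ = 32 − 31 = 1
n=49: ⌊(50·246)/371⌋ − ⌊(49·246)/371⌋ = ⌊12300/371⌋ − ⌊12054/371⌋ = 33 − 32 = 1
n=50: ⌊(51·246)/371⌋ − ⌊(50·246)/371⌋ = ⌊12546/371⌋ − ⌊12300/371⌋ = 33 − 33 = 0
n=51: ⌊(52·246)/371⌋ − ⌊(51·246)/371⌋ = ⌊12792/371⌋ − ⌊12546/371⌋ = 34 − 33 = 1
n=52: ⌊(53·246)/371⌋ − ⌊(52·246)/371⌋ = ⌊13038/371⌋ − ⌊12792/371⌋ = 35 − 34 = 1
n=53: ⌊(54·246)/371⌋ − ⌊(53·246)/371⌋ = ⌊13284/371⌋ − ⌊13038/371⌋ = 35 − 35 = 0
n=54: ⌊(55·246)/371⌋ − ⌊(54·246)/371⌋ = ⌊13530/371⌋ − ⌊13284/371⌋ = 36 − 35 = 1
n=55: ⌊(56·246)/371⌋ − ⌊(55·246)/371⌋ = ⌊13776/371⌋ − ⌊13530/371⌋ = 37 − 36 = 1
n=56: ⌊(57·246)/371⌋ − ⌊(56·246)/371⌋ = ⌊14022/371⌋ − ⌊13776/371⌋ = 37 − 37 = 0
n=57: ⌊(58·246)/371⌋ − ⌊(57·246)/371⌋ = ⌊14268/371⌋ − ⌊14022/371⌋ = 38 − 37 = 1
n=58: ⌊(59·246)/371⌋ − ⌊(58·246)/371⌋ = ⌊14514/371⌋ − ⌊14268/371⌋ = 39 − 38 = 1
n=59: ⌊(60·246)/371⌋ − ⌊(59·246)/371⌋ = ⌊14760/371⌋ − ⌊14514/371⌋ = 39 − 39 = 0
n=60: ⌊(61·246)/371⌋ − ⌊(60·246)/371⌋ = ⌊15006/371⌋ − ⌊14760/371⌋ = 40 − 39 = 1
n=61: ⌊(62·246)/371⌋ − ⌊(61·246)/371⌋ = ⌊15252/371⌋ − ⌊15006/371⌋ = 41 − 40 = 1
n=62: ⌊(63·246)/371⌋ − ⌊(62·246)/371⌋ = ⌊15498/371⌋ − ⌊15252/371⌋ = 41 − 41 = 0
n=63: ⌊(64·246)/371⌋ − ⌊(63·246)/371⌋ = ⌊15744/371⌋ − ⌊15498/371⌋ = 42 − 41 = 1
n=64: ⌊(65·246)/371⌋ − ⌊(64·246)/371⌋ = ⌊15990/371⌋ − ⌊15744/371⌋ = 43 − 42 = 1
n=65: ⌊(66·246)/371⌋ − ⌊(65·246)/371⌋ = ⌊16236/371⌋ − ⌊15990/371⌋ = 43 − 43 = 0
n=66: ⌊(67·246)/371⌋ − ⌊(66·246)/371⌋ = ⌊16482/371⌋ − ⌊16236/371⌋ = 44 − 43 = 1
n=67: ⌊(68·246)/371⌋ − ⌊(67·246)/371⌋ = ⌊16728/371⌋ − ⌊16482/371⌋ = 45 − 44 = 1
n=68: ⌊(69·246)/371⌋ − ⌊(68·246)/371⌋ = ⌊16974/371⌋ − ⌊16728/371⌋ = 45 − 45 = 0
n=69: ⌊(70·246)/371⌋ − ⌊(69·246)/371⌋ = ⌊17220/371⌋ − ⌊16974/371⌋ = 46 − 45 = 1
n=70: ⌊(71·246)/371⌋ − ⌊(70·246)/371⌋ = ⌊17466/371⌋ − ⌊17220/371⌋ = 47 − 46 = 1
n=71: ⌊(72·246)/371⌋ − ⌊(71·246)/371⌋ = ⌊17712/371⌋ − ⌊17466/371⌋ = 47 − 47 = 0
n=72: ⌊(73·246)/371⌋ − ⌊(72·246)/371⌋ = ⌊17958/371⌋ − ⌊17712/371⌋ = 48 − 47 = 1
n=73: ⌊(74·246)/371⌋ − ⌊(73·246)/371⌋ = ⌊18204/371⌋ − ⌊17958/371⌋ = 49 − 48 = 1
n=74: ⌊(75·246)/371⌋ − ⌊(74·246)/371⌋ = ⌊18450/371⌋ − ⌊18204/371⌋ = 49 − 49 = 0
n=75: ⌊(76·246)/371⌋ − ⌊(75·246)/371⌋ = ⌊18696/371⌋ − ⌊18450/371⌋ = 50 − 49 = 1
n=76: ⌊(77·246)/371⌋ − ⌊(76·246)/371⌋ = ⌊18942/371⌋ − ⌊18696/371⌋ = 51 − 50 = 1
n=77: ⌊(78·246)/371⌋ − ⌊(77·246)/371⌋ = ⌊19188/371⌋ − ⌊18942/371⌋ = 51 − 51 = 0
n=78: ⌊(79·246)/371⌋ − ⌊(78·246)/371⌋ = ⌊19434/371⌋ − ⌊19188/371⌋ = 52 − 51 = 1
n=79: ⌊(80·246)/371⌋ − ⌊(79·246)/371⌋ = ⌊19680/371⌋ − ⌊19434/371⌋ = 53 − 52 = 1
n=80: ⌊(81·246)/371⌋ − ⌊(80·246)/371⌋ = ⌊19926/371⌋ − ⌊19680/371⌋ = 53 − 53 = 0
n=81: ⌊(82·246)/371⌋ − ⌊(81·246)/371⌋ = ⌊20172/371⌋ − ⌊19926/371⌋ = 54 − 53 = 1
n=82: ⌊(83·246)/371⌋ − ⌊(82·246)/371⌋ = ⌊20418/371⌋ − ⌊20172/371⌋ = 55 − 54 = 1
n=83: ⌊(84·246)/371⌋ − ⌊(83·246)/371⌋ = ⌊20664/371⌋ − ⌊20418/371⌋ = 55 − 55 = 0
n=84: ⌊(85·246)/371⌋ − ⌊(84·246)/371⌋ = ⌊20910/371⌋ − ⌊20664/371⌋ = 56 − 55 = 1
n=85: ⌊(86·246)/371⌋ − ⌊(85·246)/371⌋ = ⌊21156/371⌋ − ⌊20910/371⌋ = 57 − 56 = 1
n=86: ⌊(87·246)/371⌋ − ⌊(86·246)/371⌋ = ⌊21402/371⌋ − ⌊21156/371⌋ = 57 − 57 = 0
n=87: ⌊(88·246)/371⌋ − ⌊(87·246)/371⌋ = ⌊21648/371⌋ − ⌊21402/371⌋ = 58 − 57 = 1
n=88: ⌊(89·246)/371⌋ − ⌊(88·246)/371⌋ = ⌊21894/371⌋ − ⌊21648/371⌋ = 59 − 58 = 1
n=89: ⌊(90·246)/371⌋ − ⌊(89·246)/371⌋ = ⌊22140/371⌋ − ⌊21894/371⌋ = 59 − 59 = 0
n=90: ⌊(91·246)/371⌋ − ⌊(90·246)/371⌋ = ⌊22386/371⌋ − ⌊22140/371⌋ = 60 − 59 = 1
n=91: ⌊(92·246)/371⌋ − ⌊(91·246)/371⌋ = ⌊22632/371⌋ − ⌊22386/371⌋ = 61 − 60 = 1
n=92: ⌊(93·246)/371⌋ − ⌊(92·246)/371⌋ = ⌊22878/371⌋ − ⌊22632/371⌋ = 61 − 61 = 0
n=93: ⌊(94·246)/371⌋ − ⌊(93·246)/371⌋ = ⌊23124/371⌋ − ⌊22878/371⌋ = 62 − 61 = 1
n=94: ⌊(95·246)/371⌋ − ⌊(94·246)/371⌋ = ⌊23370/371⌋ − ⌊23124/371⌋ = 62 − 62 = 0
n=95: ⌊(96·246)/371⌋ − ⌊(95·246)/371⌋ = ⌊23616/371⌋ − ⌊23370/371⌋ = 63 − 62 = 1
n=96: ⌊(97·246)/371⌋ − ⌊(96·246)/371⌋ = ⌊23862/371⌋ − ⌊23616/371⌋ = 64 − 63 = 1
n=97: ⌊(98·246)/371⌋ − ⌊(97·246)/371⌋ = ⌊24108/371⌋ − ⌊23862/371⌋ = 64 − 64 = 0
n=98: ⌊(99·246)/371⌋ − ⌊(98·246)/371⌋ = ⌊24354/371⌋ − ⌊24108/371⌋ = 65 − 64 = 1
n=99: ⌊(100·246)/371⌋ − ⌊(99·246)/371⌋ = ⌊24600/371⌋ − ⌊24354/371⌋ = 66 − 65 = 1
n=100: ⌊(101·246)/371⌋ − ⌊(100·246)/371⌋ = ⌊24846/371⌋ − ⌊24600/371⌋ = 66 − 66 = 0
n=101: ⌊(102·246)/371⌋ − ⌊(101·246)/371⌋ = ⌊25092/371⌋ − ⌊24846/371⌋ = 67 − 66 = 1
n=102: ⌊(103·246)/371⌋ − ⌊(102·246)/371⌋ = ⌊25338/371⌋ − ⌊25092/371⌋ = 68 − 67 = 1

0101101101101101101101101101101101101101101101101101101101101101101101101101101101101101101101011011011


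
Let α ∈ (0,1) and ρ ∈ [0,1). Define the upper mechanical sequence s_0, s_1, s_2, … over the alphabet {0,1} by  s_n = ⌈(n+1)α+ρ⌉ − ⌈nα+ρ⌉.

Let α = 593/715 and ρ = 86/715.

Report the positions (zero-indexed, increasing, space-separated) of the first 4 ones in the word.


1 2 3 4

n=0: ⌈679/715⌉−⌈86/715⌉ = 1−1 = 0
n=1: ⌈1272/715⌉−⌈679/715⌉ = 2−1 = 1  ← one
n=2: ⌈1865/715⌉−⌈1272/715⌉ = 3−2 = 1  ← one
n=3: ⌈2458/715⌉−⌈1865/715⌉ = 4−3 = 1  ← one
n=4: ⌈3051/715⌉−⌈2458/715⌉ = 5−4 = 1  ← one
positions of the first 4 ones: 1 2 3 4


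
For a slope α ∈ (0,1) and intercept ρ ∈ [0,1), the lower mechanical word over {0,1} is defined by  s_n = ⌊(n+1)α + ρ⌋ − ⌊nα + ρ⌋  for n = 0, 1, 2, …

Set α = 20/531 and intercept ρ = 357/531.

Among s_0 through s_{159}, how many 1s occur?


#1s = Σ_{n=0}^{159} s_n = Σ_{n=0}^{159} (⌊(n+1)α+ρ⌋ − ⌊nα+ρ⌋)
the sum telescopes: every ⌊nα+ρ⌋ with 0 < n < 160 appears once with + and once with −, leaving ⌊160α+ρ⌋ − ⌊0·α+ρ⌋
160α + ρ = (160·20 + 357) / 531 = 3557/531
ρ = 357/531
⌊3557/531⌋ = 6,  ⌊357/531⌋ = 0
#1s = 6 − 0 = 6

6


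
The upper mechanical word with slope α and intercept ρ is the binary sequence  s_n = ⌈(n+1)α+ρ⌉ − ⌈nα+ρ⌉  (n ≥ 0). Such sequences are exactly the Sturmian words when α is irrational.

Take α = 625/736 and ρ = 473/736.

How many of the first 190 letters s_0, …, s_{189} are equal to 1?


161

#1s = Σ_{n=0}^{189} s_n = Σ_{n=0}^{189} (⌈(n+1)α+ρ⌉ − ⌈nα+ρ⌉)
the sum telescopes: every ⌈nα+ρ⌉ with 0 < n < 190 appears once with + and once with −, leaving ⌈190α+ρ⌉ − ⌈0·α+ρ⌉
190α + ρ = (190·625 + 473) / 736 = 119223/736
ρ = 473/736
⌈119223/736⌉ = 162,  ⌈473/736⌉ = 1
#1s = 162 − 1 = 161


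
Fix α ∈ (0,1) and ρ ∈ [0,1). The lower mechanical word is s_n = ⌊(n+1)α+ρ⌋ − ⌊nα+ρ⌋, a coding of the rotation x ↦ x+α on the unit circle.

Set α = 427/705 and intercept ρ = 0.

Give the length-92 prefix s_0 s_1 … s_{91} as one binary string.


01011010110101101011010110101101011011010110101101011010110101101011011010110101101011010110

n=0: ⌊(1·427)/705⌋ − ⌊(0·427)/705⌋ = ⌊427/705⌋ − ⌊0/705⌋ = 0 − 0 = 0
n=1: ⌊(2·427)/705⌋ − ⌊(1·427)/705⌋ = ⌊854/705⌋ − ⌊427/705⌋ = 1 − 0 = 1
n=2: ⌊(3·427)/705⌋ − ⌊(2·427)/705⌋ = ⌊1281/705⌋ − ⌊854/705⌋ = 1 − 1 = 0
n=3: ⌊(4·427)/705⌋ − ⌊(3·427)/705⌋ = ⌊1708/705⌋ − ⌊1281/705⌋ = 2 − 1 = 1
n=4: ⌊(5·427)/705⌋ − ⌊(4·427)/705⌋ = ⌊2135/705⌋ − ⌊1708/705⌋ = 3 − 2 = 1
n=5: ⌊(6·427)/705⌋ − ⌊(5·427)/705⌋ = ⌊2562/705⌋ − ⌊2135/705⌋ = 3 − 3 = 0
n=6: ⌊(7·427)/705⌋ − ⌊(6·427)/705⌋ = ⌊2989/705⌋ − ⌊2562/705⌋ = 4 − 3 = 1
n=7: ⌊(8·427)/705⌋ − ⌊(7·427)/705⌋ = ⌊3416/705⌋ − ⌊2989/705⌋ = 4 − 4 = 0
n=8: ⌊(9·427)/705⌋ − ⌊(8·427)/705⌋ = ⌊3843/705⌋ − ⌊3416/705⌋ = 5 − 4 = 1
n=9: ⌊(10·427)/705⌋ − ⌊(9·427)/705⌋ = ⌊4270/705⌋ − ⌊3843/705⌋ = 6 − 5 = 1
n=10: ⌊(11·427)/705⌋ − ⌊(10·427)/705⌋ = ⌊4697/705⌋ − ⌊4270/705⌋ = 6 − 6 = 0
n=11: ⌊(12·427)/705⌋ − ⌊(11·427)/705⌋ = ⌊5124/705⌋ − ⌊4697/705⌋ = 7 − 6 = 1
n=12: ⌊(13·427)/705⌋ − ⌊(12·427)/705⌋ = ⌊5551/705⌋ − ⌊5124/705⌋ = 7 − 7 = 0
n=13: ⌊(14·427)/705⌋ − ⌊(13·427)/705⌋ = ⌊5978/705⌋ − ⌊5551/705⌋ = 8 − 7 = 1
n=14: ⌊(15·427)/705⌋ − ⌊(14·427)/705⌋ = ⌊6405/705⌋ − ⌊5978/705⌋ = 9 − 8 = 1
n=15: ⌊(16·427)/705⌋ − ⌊(15·427)/705⌋ = ⌊6832/705⌋ − ⌊6405/705⌋ = 9 − 9 = 0
n=16: ⌊(17·427)/705⌋ − ⌊(16·427)/705⌋ = ⌊7259/705⌋ − ⌊6832/705⌋ = 10 − 9 = 1
n=17: ⌊(18·427)/705⌋ − ⌊(17·427)/705⌋ = ⌊7686/705⌋ − ⌊7259/705⌋ = 10 − 10 = 0
n=18: ⌊(19·427)/705⌋ − ⌊(18·427)/705⌋ = ⌊8113/705⌋ − ⌊7686/705⌋ = 11 − 10 = 1
n=19: ⌊(20·427)/705⌋ − ⌊(19·427)/705⌋ = ⌊8540/705⌋ − ⌊8113/705⌋ = 12 − 11 = 1
n=20: ⌊(21·427)/705⌋ − ⌊(20·427)/705⌋ = ⌊8967/705⌋ − ⌊8540/705⌋ = 12 − 12 = 0
n=21: ⌊(22·427)/705⌋ − ⌊(21·427)/705⌋ = ⌊9394/705⌋ − ⌊8967/705⌋ = 13 − 12 = 1
n=22: ⌊(23·427)/705⌋ − ⌊(22·427)/705⌋ = ⌊9821/705⌋ − ⌊9394/705⌋ = 13 − 13 = 0
n=23: ⌊(24·427)/705⌋ − ⌊(23·427)/705⌋ = ⌊10248/705⌋ − ⌊9821/705⌋ = 14 − 13 = 1
n=24: ⌊(25·427)/705⌋ − ⌊(24·427)/705⌋ = ⌊10675/705⌋ − ⌊10248/705⌋ = 15 − 14 = 1
n=25: ⌊(26·427)/705⌋ − ⌊(25·427)/705⌋ = ⌊11102/705⌋ − ⌊10675/705⌋ = 15 − 15 = 0
n=26: ⌊(27·427)/705⌋ − ⌊(26·427)/705⌋ = ⌊11529/705⌋ − ⌊11102/705⌋ = 16 − 15 = 1
n=27: ⌊(28·427)/705⌋ − ⌊(27·427)/705⌋ = ⌊11956/705⌋ − ⌊11529/705⌋ = 16 − 16 = 0
n=28: ⌊(29·427)/705⌋ − ⌊(28·427)/705⌋ = ⌊12383/705⌋ − ⌊11956/705⌋ = 17 − 16 = 1
n=29: ⌊(30·427)/705⌋ − ⌊(29·427)/705⌋ = ⌊12810/705⌋ − ⌊12383/705⌋ = 18 − 17 = 1
n=30: ⌊(31·427)/705⌋ − ⌊(30·427)/705⌋ = ⌊13237/705⌋ − ⌊12810/705⌋ = 18 − 18 = 0
n=31: ⌊(32·427)/705⌋ − ⌊(31·427)/705⌋ = ⌊13664/705⌋ − ⌊13237/705⌋ = 19 − 18 = 1
n=32: ⌊(33·427)/705⌋ − ⌊(32·427)/705⌋ = ⌊14091/705⌋ − ⌊13664/705⌋ = 19 − 19 = 0
n=33: ⌊(34·427)/705⌋ − ⌊(33·427)/705⌋ = ⌊14518/705⌋ − ⌊14091/705⌋ = 20 − 19 = 1
n=34: ⌊(35·427)/705⌋ − ⌊(34·427)/705⌋ = ⌊14945/705⌋ − ⌊14518/705⌋ = 21 − 20 = 1
n=35: ⌊(36·427)/705⌋ − ⌊(35·427)/705⌋ = ⌊15372/705⌋ − ⌊14945/705⌋ = 21 − 21 = 0
n=36: ⌊(37·427)/705⌋ − ⌊(36·427)/705⌋ = ⌊15799/705⌋ − ⌊15372/705⌋ = 22 − 21 = 1
n=37: ⌊(38·427)/705⌋ − ⌊(37·427)/705⌋ = ⌊16226/705⌋ − ⌊15799/705⌋ = 23 − 22 = 1
n=38: ⌊(39·427)/705⌋ − ⌊(38·427)/705⌋ = ⌊16653/705⌋ − ⌊16226/705⌋ = 23 − 23 = 0
n=39: ⌊(40·427)/705⌋ − ⌊(39·427)/705⌋ = ⌊17080/705⌋ − ⌊16653/705⌋ = 24 − 23 = 1
n=40: ⌊(41·427)/705⌋ − ⌊(40·427)/705⌋ = ⌊17507/705⌋ − ⌊17080/705⌋ = 24 − 24 = 0
n=41: ⌊(42·427)/705⌋ − ⌊(41·427)/705⌋ = ⌊17934/705⌋ − ⌊17507/705⌋ = 25 − 24 = 1
n=42: ⌊(43·427)/705⌋ − ⌊(42·427)/705⌋ = ⌊18361/705⌋ − ⌊17934/705⌋ = 26 − 25 = 1
n=43: ⌊(44·427)/705⌋ − ⌊(43·427)/705⌋ = ⌊18788/705⌋ − ⌊18361/705⌋ = 26 − 26 = 0
n=44: ⌊(45·427)/705⌋ − ⌊(44·427)/705⌋ = ⌊19215/705⌋ − ⌊18788/705⌋ = 27 − 26 = 1
n=45: ⌊(46·427)/705⌋ − ⌊(45·427)/705⌋ = ⌊19642/705⌋ − ⌊19215/705⌋ = 27 − 27 = 0
n=46: ⌊(47·427)/705⌋ − ⌊(46·427)/705⌋ = ⌊20069/705⌋ − ⌊19642/705⌋ = 28 − 27 = 1
n=47: ⌊(48·427)/705⌋ − ⌊(47·427)/705⌋ = ⌊20496/705⌋ − ⌊20069/705⌋ = 29 − 28 = 1
n=48: ⌊(49·427)/705⌋ − ⌊(48·427)/705⌋ = ⌊20923/705⌋ − ⌊20496/705⌋ = 29 − 29 = 0
n=49: ⌊(50·427)/705⌋ − ⌊(49·427)/705⌋ = ⌊21350/705⌋ − ⌊20923/705⌋ = 30 − 29 = 1
n=50: ⌊(51·427)/705⌋ − ⌊(50·427)/705⌋ = ⌊21777/705⌋ − ⌊21350/705⌋ = 30 − 30 = 0
n=51: ⌊(52·427)/705⌋ − ⌊(51·427)/705⌋ = ⌊22204/705⌋ − ⌊21777/705⌋ = 31 − 30 = 1
n=52: ⌊(53·427)/705⌋ − ⌊(52·427)/705⌋ = ⌊22631/705⌋ − ⌊22204/705⌋ = 32 − 31 = 1
n=53: ⌊(54·427)/705⌋ − ⌊(53·427)/705⌋ = ⌊23058/705⌋ − ⌊22631/705⌋ = 32 − 32 = 0
n=54: ⌊(55·427)/705⌋ − ⌊(54·427)/705⌋ = ⌊23485/705⌋ − ⌊23058/705⌋ = 33 − 32 = 1
n=55: ⌊(56·427)/705⌋ − ⌊(55·427)/705⌋ = ⌊23912/705⌋ − ⌊23485/705⌋ = 33 − 33 = 0
n=56: ⌊(57·427)/705⌋ − ⌊(56·427)/705⌋ = ⌊24339/705⌋ − ⌊23912/705⌋ = 34 − 33 = 1
n=57: ⌊(58·427)/705⌋ − ⌊(57·427)/705⌋ = ⌊24766/705⌋ − ⌊24339/705⌋ = 35 − 34 = 1
n=58: ⌊(59·427)/705⌋ − ⌊(58·427)/705⌋ = ⌊25193/705⌋ − ⌊24766/705⌋ = 35 − 35 = 0
n=59: ⌊(60·427)/705⌋ − ⌊(59·427)/705⌋ = ⌊25620/705⌋ − ⌊25193/705⌋ = 36 − 35 = 1
n=60: ⌊(61·427)/705⌋ − ⌊(60·427)/705⌋ = ⌊26047/705⌋ − ⌊25620/705⌋ = 36 − 36 = 0
n=61: ⌊(62·427)/705⌋ − ⌊(61·427)/705⌋ = ⌊26474/705⌋ − ⌊26047/705⌋ = 37 − 36 = 1
n=62: ⌊(63·427)/705⌋ − ⌊(62·427)/705⌋ = ⌊26901/705⌋ − ⌊26474/705⌋ = 38 − 37 = 1
n=63: ⌊(64·427)/705⌋ − ⌊(63·427)/705⌋ = ⌊27328/705⌋ − ⌊26901/705⌋ = 38 − 38 = 0
n=64: ⌊(65·427)/705⌋ − ⌊(64·427)/705⌋ = ⌊27755/705⌋ − ⌊27328/705⌋ = 39 − 38 = 1
n=65: ⌊(66·427)/705⌋ − ⌊(65·427)/705⌋ = ⌊28182/705⌋ − ⌊27755/705⌋ = 39 − 39 = 0
n=66: ⌊(67·427)/705⌋ − ⌊(66·427)/705⌋ = ⌊28609/705⌋ − ⌊28182/705⌋ = 40 − 39 = 1
n=67: ⌊(68·427)/705⌋ − ⌊(67·427)/705⌋ = ⌊29036/705⌋ − ⌊28609/705⌋ = 41 − 40 = 1
n=68: ⌊(69·427)/705⌋ − ⌊(68·427)/705⌋ = ⌊29463/705⌋ − ⌊29036/705⌋ = 41 − 41 = 0
n=69: ⌊(70·427)/705⌋ − ⌊(69·427)/705⌋ = ⌊29890/705⌋ − ⌊29463/705⌋ = 42 − 41 = 1
n=70: ⌊(71·427)/705⌋ − ⌊(70·427)/705⌋ = ⌊30317/705⌋ − ⌊29890/705⌋ = 43 − 42 = 1
n=71: ⌊(72·427)/705⌋ − ⌊(71·427)/705⌋ = ⌊30744/705⌋ − ⌊30317/705⌋ = 43 − 43 = 0
n=72: ⌊(73·427)/705⌋ − ⌊(72·427)/705⌋ = ⌊31171/705⌋ − ⌊30744/705⌋ = 44 − 43 = 1
n=73: ⌊(74·427)/705⌋ − ⌊(73·427)/705⌋ = ⌊31598/705⌋ − ⌊31171/705⌋ = 44 − 44 = 0
n=74: ⌊(75·427)/705⌋ − ⌊(74·427)/705⌋ = ⌊32025/705⌋ − ⌊31598/705⌋ = 45 − 44 = 1
n=75: ⌊(76·427)/705⌋ − ⌊(75·427)/705⌋ = ⌊32452/705⌋ − ⌊32025/705⌋ = 46 − 45 = 1
n=76: ⌊(77·427)/705⌋ − ⌊(76·427)/705⌋ = ⌊32879/705⌋ − ⌊32452/705⌋ = 46 − 46 = 0
n=77: ⌊(78·427)/705⌋ − ⌊(77·427)/705⌋ = ⌊33306/705⌋ − ⌊32879/705⌋ = 47 − 46 = 1
n=78: ⌊(79·427)/705⌋ − ⌊(78·427)/705⌋ = ⌊33733/705⌋ − ⌊33306/705⌋ = 47 − 47 = 0
n=79: ⌊(80·427)/705⌋ − ⌊(79·427)/705⌋ = ⌊34160/705⌋ − ⌊33733/705⌋ = 48 − 47 = 1
n=80: ⌊(81·427)/705⌋ − ⌊(80·427)/705⌋ = ⌊34587/705⌋ − ⌊34160/705⌋ = 49 − 48 = 1
n=81: ⌊(82·427)/705⌋ − ⌊(81·427)/705⌋ = ⌊35014/705⌋ − ⌊34587/705⌋ = 49 − 49 = 0
n=82: ⌊(83·427)/705⌋ − ⌊(82·427)/705⌋ = ⌊35441/705⌋ − ⌊35014/705⌋ = 50 − 49 = 1
n=83: ⌊(84·427)/705⌋ − ⌊(83·427)/705⌋ = ⌊35868/705⌋ − ⌊35441/705⌋ = 50 − 50 = 0
n=84: ⌊(85·427)/705⌋ − ⌊(84·427)/705⌋ = ⌊36295/705⌋ − ⌊35868/705⌋ = 51 − 50 = 1
n=85: ⌊(86·427)/705⌋ − ⌊(85·427)/705⌋ = ⌊36722/705⌋ − ⌊36295/705⌋ = 52 − 51 = 1
n=86: ⌊(87·427)/705⌋ − ⌊(86·427)/705⌋ = ⌊37149/705⌋ − ⌊36722/705⌋ = 52 − 52 = 0
n=87: ⌊(88·427)/705⌋ − ⌊(87·427)/705⌋ = ⌊37576/705⌋ − ⌊37149/705⌋ = 53 − 52 = 1
n=88: ⌊(89·427)/705⌋ − ⌊(88·427)/705⌋ = ⌊38003/705⌋ − ⌊37576/705⌋ = 53 − 53 = 0
n=89: ⌊(90·427)/705⌋ − ⌊(89·427)/705⌋ = ⌊38430/705⌋ − ⌊38003/705⌋ = 54 − 53 = 1
n=90: ⌊(91·427)/705⌋ − ⌊(90·427)/705⌋ = ⌊38857/705⌋ − ⌊38430/705⌋ = 55 − 54 = 1
n=91: ⌊(92·427)/705⌋ − ⌊(91·427)/705⌋ = ⌊39284/705⌋ − ⌊38857/705⌋ = 55 − 55 = 0
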